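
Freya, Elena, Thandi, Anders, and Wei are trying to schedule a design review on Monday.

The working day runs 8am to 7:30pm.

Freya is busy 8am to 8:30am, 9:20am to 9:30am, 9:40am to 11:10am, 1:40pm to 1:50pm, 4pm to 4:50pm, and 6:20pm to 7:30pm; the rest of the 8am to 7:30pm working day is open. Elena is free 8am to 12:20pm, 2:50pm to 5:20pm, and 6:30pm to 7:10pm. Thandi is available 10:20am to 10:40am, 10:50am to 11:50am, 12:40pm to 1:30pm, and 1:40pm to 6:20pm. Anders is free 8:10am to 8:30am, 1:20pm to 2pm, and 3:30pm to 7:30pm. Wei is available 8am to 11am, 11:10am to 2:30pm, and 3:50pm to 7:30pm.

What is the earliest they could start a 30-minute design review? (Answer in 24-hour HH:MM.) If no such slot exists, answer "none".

Freya free within 08:00–19:30: 08:30–09:20, 09:30–09:40, 11:10–13:40, 13:50–16:00, 16:50–18:20.
Freya ∩ Elena: 08:30–09:20, 09:30–09:40, 11:10–12:20, 14:50–16:00, 16:50–17:20.
Freya ∩ Elena ∩ Thandi: 11:10–11:50, 14:50–16:00, 16:50–17:20.
Freya ∩ Elena ∩ Thandi ∩ Anders: 15:30–16:00, 16:50–17:20.
Freya ∩ Elena ∩ Thandi ∩ Anders ∩ Wei: 15:50–16:00, 16:50–17:20.
Windows ≥ 30 min: 16:50–17:20.
Earliest such window starts at 16:50.

16:50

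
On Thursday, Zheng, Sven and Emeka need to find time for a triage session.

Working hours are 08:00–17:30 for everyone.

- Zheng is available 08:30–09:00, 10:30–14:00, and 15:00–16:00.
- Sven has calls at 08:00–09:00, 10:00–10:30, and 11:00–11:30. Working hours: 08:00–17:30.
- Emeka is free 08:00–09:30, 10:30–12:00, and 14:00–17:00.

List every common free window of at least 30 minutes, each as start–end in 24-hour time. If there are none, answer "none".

10:30–11:00, 11:30–12:00, 15:00–16:00

Sven free within 08:00–17:30: 09:00–10:00, 10:30–11:00, 11:30–17:30.
Zheng ∩ Sven: 10:30–11:00, 11:30–14:00, 15:00–16:00.
Zheng ∩ Sven ∩ Emeka: 10:30–11:00, 11:30–12:00, 15:00–16:00.
Windows ≥ 30 min: 10:30–11:00, 11:30–12:00, 15:00–16:00.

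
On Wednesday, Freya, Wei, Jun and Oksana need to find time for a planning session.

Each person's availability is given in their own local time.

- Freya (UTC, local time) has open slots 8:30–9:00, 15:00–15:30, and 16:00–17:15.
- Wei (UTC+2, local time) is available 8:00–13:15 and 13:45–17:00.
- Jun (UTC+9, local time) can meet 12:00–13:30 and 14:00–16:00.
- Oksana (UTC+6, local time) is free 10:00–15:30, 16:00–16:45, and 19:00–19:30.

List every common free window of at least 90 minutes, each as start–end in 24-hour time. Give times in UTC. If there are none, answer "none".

none

Freya → UTC: 08:30–09:00, 15:00–15:30, 16:00–17:15.
Wei → UTC: 06:00–11:15, 11:45–15:00.
Jun → UTC: 03:00–04:30, 05:00–07:00.
Oksana → UTC: 04:00–09:30, 10:00–10:45, 13:00–13:30.
Freya ∩ Wei: 08:30–09:00.
Freya ∩ Wei ∩ Jun: (none).
Freya ∩ Wei ∩ Jun ∩ Oksana: (none).
Windows ≥ 90 min: (none).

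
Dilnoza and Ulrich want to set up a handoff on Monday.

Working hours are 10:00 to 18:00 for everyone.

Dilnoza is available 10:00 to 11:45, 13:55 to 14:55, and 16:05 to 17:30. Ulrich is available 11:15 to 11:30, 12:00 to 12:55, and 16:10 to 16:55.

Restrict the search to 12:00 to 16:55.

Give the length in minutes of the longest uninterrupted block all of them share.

Dilnoza ∩ Ulrich: 11:15–11:30, 16:10–16:55.
Restricted to 12:00–16:55: 16:10–16:55.
Single common window of 45 minutes.

45 minutes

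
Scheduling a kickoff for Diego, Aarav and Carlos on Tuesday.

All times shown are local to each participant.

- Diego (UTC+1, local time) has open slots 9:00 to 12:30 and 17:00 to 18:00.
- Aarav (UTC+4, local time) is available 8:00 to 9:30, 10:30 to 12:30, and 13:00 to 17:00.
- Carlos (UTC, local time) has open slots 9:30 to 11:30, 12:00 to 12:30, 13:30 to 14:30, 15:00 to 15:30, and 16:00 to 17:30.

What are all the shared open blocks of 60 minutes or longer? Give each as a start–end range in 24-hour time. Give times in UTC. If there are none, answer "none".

Diego → UTC: 08:00–11:30, 16:00–17:00.
Aarav → UTC: 04:00–05:30, 06:30–08:30, 09:00–13:00.
Carlos → UTC: 09:30–11:30, 12:00–12:30, 13:30–14:30, 15:00–15:30, 16:00–17:30.
Diego ∩ Aarav: 08:00–08:30, 09:00–11:30.
Diego ∩ Aarav ∩ Carlos: 09:30–11:30.
Windows ≥ 60 min: 09:30–11:30.

09:30–11:30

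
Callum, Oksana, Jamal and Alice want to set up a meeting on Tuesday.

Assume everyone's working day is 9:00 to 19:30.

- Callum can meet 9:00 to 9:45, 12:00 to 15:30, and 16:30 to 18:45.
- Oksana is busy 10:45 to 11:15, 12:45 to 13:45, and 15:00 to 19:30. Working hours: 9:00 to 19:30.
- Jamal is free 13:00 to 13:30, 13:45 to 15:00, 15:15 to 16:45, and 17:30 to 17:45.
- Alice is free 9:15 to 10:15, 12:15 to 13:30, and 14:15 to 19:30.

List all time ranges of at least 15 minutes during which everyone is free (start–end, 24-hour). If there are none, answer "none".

Oksana free within 09:00–19:30: 09:00–10:45, 11:15–12:45, 13:45–15:00.
Callum ∩ Oksana: 09:00–09:45, 12:00–12:45, 13:45–15:00.
Callum ∩ Oksana ∩ Jamal: 13:45–15:00.
Callum ∩ Oksana ∩ Jamal ∩ Alice: 14:15–15:00.
Windows ≥ 15 min: 14:15–15:00.

14:15–15:00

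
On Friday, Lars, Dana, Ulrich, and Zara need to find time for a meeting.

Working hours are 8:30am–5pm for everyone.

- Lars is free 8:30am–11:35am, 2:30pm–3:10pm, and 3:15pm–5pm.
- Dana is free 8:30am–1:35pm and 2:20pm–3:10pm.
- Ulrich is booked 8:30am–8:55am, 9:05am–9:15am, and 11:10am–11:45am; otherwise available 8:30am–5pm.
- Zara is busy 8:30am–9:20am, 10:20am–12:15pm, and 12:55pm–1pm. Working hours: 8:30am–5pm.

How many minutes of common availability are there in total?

Ulrich free within 08:30–17:00: 08:55–09:05, 09:15–11:10, 11:45–17:00.
Zara free within 08:30–17:00: 09:20–10:20, 12:15–12:55, 13:00–17:00.
Lars ∩ Dana: 08:30–11:35, 14:30–15:10.
Lars ∩ Dana ∩ Ulrich: 08:55–09:05, 09:15–11:10, 14:30–15:10.
Lars ∩ Dana ∩ Ulrich ∩ Zara: 09:20–10:20, 14:30–15:10.
Total common minutes: 60 + 40 = 100.

100 minutes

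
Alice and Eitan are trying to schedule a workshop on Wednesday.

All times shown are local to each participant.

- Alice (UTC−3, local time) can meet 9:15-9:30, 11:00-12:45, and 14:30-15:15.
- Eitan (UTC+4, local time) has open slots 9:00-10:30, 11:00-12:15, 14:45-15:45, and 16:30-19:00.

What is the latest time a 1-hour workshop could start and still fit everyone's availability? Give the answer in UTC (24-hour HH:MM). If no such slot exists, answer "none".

14:00

Alice → UTC: 12:15–12:30, 14:00–15:45, 17:30–18:15.
Eitan → UTC: 05:00–06:30, 07:00–08:15, 10:45–11:45, 12:30–15:00.
Alice ∩ Eitan: 14:00–15:00.
Windows ≥ 60 min: 14:00–15:00.
Latest start in the last window 14:00–15:00 is 15:00 − 60 min = 14:00.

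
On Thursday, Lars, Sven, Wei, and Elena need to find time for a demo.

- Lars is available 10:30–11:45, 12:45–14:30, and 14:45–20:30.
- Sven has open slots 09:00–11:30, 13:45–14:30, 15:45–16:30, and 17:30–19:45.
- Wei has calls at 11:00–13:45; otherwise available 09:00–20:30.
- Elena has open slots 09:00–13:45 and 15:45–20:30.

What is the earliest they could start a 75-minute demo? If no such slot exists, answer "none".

Wei free within 09:00–20:30: 09:00–11:00, 13:45–20:30.
Lars ∩ Sven: 10:30–11:30, 13:45–14:30, 15:45–16:30, 17:30–19:45.
Lars ∩ Sven ∩ Wei: 10:30–11:00, 13:45–14:30, 15:45–16:30, 17:30–19:45.
Lars ∩ Sven ∩ Wei ∩ Elena: 10:30–11:00, 15:45–16:30, 17:30–19:45.
Windows ≥ 75 min: 17:30–19:45.
Earliest such window starts at 17:30.

17:30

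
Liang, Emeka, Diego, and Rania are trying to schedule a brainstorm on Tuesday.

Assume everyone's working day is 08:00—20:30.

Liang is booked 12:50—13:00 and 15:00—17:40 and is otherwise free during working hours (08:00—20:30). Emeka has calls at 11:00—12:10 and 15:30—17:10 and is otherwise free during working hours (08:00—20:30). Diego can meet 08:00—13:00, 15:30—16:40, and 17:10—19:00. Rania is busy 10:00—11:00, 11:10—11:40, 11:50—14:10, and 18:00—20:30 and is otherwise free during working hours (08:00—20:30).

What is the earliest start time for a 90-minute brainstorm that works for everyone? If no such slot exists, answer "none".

Liang free within 08:00–20:30: 08:00–12:50, 13:00–15:00, 17:40–20:30.
Emeka free within 08:00–20:30: 08:00–11:00, 12:10–15:30, 17:10–20:30.
Rania free within 08:00–20:30: 08:00–10:00, 11:00–11:10, 11:40–11:50, 14:10–18:00.
Liang ∩ Emeka: 08:00–11:00, 12:10–12:50, 13:00–15:00, 17:40–20:30.
Liang ∩ Emeka ∩ Diego: 08:00–11:00, 12:10–12:50, 17:40–19:00.
Liang ∩ Emeka ∩ Diego ∩ Rania: 08:00–10:00, 17:40–18:00.
Windows ≥ 90 min: 08:00–10:00.
Earliest such window starts at 08:00.

08:00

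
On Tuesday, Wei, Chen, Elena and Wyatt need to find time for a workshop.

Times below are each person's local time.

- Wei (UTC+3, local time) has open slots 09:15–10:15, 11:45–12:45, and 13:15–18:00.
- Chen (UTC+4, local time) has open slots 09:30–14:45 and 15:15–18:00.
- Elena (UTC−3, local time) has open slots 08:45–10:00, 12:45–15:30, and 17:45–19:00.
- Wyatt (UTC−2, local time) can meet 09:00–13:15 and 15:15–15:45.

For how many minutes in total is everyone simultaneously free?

75 minutes

Wei → UTC: 06:15–07:15, 08:45–09:45, 10:15–15:00.
Chen → UTC: 05:30–10:45, 11:15–14:00.
Elena → UTC: 11:45–13:00, 15:45–18:30, 20:45–22:00.
Wyatt → UTC: 11:00–15:15, 17:15–17:45.
Wei ∩ Chen: 06:15–07:15, 08:45–09:45, 10:15–10:45, 11:15–14:00.
Wei ∩ Chen ∩ Elena: 11:45–13:00.
Wei ∩ Chen ∩ Elena ∩ Wyatt: 11:45–13:00.
Total common minutes: 75.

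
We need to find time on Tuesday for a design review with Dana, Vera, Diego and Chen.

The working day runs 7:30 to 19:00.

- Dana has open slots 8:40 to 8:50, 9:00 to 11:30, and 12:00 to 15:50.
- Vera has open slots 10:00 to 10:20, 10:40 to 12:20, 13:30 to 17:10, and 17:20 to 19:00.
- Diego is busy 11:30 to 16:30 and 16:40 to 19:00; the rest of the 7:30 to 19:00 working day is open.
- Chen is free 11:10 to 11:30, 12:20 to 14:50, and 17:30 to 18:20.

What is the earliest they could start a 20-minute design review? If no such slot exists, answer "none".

Diego free within 07:30–19:00: 07:30–11:30, 16:30–16:40.
Dana ∩ Vera: 10:00–10:20, 10:40–11:30, 12:00–12:20, 13:30–15:50.
Dana ∩ Vera ∩ Diego: 10:00–10:20, 10:40–11:30.
Dana ∩ Vera ∩ Diego ∩ Chen: 11:10–11:30.
Windows ≥ 20 min: 11:10–11:30.
Earliest such window starts at 11:10.

11:10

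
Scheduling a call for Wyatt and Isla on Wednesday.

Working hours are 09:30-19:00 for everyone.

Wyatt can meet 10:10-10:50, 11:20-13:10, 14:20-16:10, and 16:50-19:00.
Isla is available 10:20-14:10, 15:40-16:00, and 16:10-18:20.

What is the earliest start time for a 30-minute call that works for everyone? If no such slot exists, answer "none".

Wyatt ∩ Isla: 10:20–10:50, 11:20–13:10, 15:40–16:00, 16:50–18:20.
Windows ≥ 30 min: 10:20–10:50, 11:20–13:10, 16:50–18:20.
Earliest such window starts at 10:20.

10:20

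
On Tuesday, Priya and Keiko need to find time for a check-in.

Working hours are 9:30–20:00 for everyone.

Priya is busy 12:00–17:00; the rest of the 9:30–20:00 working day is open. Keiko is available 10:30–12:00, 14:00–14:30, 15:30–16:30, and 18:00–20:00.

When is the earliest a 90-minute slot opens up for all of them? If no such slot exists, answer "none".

10:30

Priya free within 09:30–20:00: 09:30–12:00, 17:00–20:00.
Priya ∩ Keiko: 10:30–12:00, 18:00–20:00.
Windows ≥ 90 min: 10:30–12:00, 18:00–20:00.
Earliest such window starts at 10:30.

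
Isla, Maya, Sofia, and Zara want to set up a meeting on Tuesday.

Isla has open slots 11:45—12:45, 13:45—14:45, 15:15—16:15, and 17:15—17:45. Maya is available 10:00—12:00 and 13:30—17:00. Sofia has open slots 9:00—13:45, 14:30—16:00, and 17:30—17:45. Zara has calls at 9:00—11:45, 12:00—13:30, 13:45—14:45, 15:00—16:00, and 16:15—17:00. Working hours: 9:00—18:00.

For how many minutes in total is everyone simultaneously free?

15 minutes

Zara free within 09:00–18:00: 11:45–12:00, 13:30–13:45, 14:45–15:00, 16:00–16:15, 17:00–18:00.
Isla ∩ Maya: 11:45–12:00, 13:45–14:45, 15:15–16:15.
Isla ∩ Maya ∩ Sofia: 11:45–12:00, 14:30–14:45, 15:15–16:00.
Isla ∩ Maya ∩ Sofia ∩ Zara: 11:45–12:00.
Total common minutes: 15.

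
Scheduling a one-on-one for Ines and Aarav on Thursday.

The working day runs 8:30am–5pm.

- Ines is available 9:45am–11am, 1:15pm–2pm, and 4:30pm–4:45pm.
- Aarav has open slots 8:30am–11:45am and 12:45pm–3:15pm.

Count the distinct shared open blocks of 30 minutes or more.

Ines ∩ Aarav: 09:45–11:00, 13:15–14:00.
Windows ≥ 30 min: 09:45–11:00, 13:15–14:00.
That's 2 windows.

2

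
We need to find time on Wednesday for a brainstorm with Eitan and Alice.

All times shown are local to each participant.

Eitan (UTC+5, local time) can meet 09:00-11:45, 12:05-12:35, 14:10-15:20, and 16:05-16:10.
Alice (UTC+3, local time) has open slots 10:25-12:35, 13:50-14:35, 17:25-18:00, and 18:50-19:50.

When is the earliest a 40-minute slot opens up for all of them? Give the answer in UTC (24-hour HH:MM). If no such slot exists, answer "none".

Eitan → UTC: 04:00–06:45, 07:05–07:35, 09:10–10:20, 11:05–11:10.
Alice → UTC: 07:25–09:35, 10:50–11:35, 14:25–15:00, 15:50–16:50.
Eitan ∩ Alice: 07:25–07:35, 09:10–09:35, 11:05–11:10.
Windows ≥ 40 min: (none).

none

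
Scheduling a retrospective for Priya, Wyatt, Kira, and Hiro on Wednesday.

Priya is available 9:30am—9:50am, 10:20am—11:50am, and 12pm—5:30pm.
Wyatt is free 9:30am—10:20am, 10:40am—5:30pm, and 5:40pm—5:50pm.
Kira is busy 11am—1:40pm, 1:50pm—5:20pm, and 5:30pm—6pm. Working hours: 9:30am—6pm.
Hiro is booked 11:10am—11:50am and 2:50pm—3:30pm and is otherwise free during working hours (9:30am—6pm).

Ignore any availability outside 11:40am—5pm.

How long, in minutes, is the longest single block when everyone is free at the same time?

Kira free within 09:30–18:00: 09:30–11:00, 13:40–13:50, 17:20–17:30.
Hiro free within 09:30–18:00: 09:30–11:10, 11:50–14:50, 15:30–18:00.
Priya ∩ Wyatt: 09:30–09:50, 10:40–11:50, 12:00–17:30.
Priya ∩ Wyatt ∩ Kira: 09:30–09:50, 10:40–11:00, 13:40–13:50, 17:20–17:30.
Priya ∩ Wyatt ∩ Kira ∩ Hiro: 09:30–09:50, 10:40–11:00, 13:40–13:50, 17:20–17:30.
Restricted to 11:40–17:00: 13:40–13:50.
Single common window of 10 minutes.

10 minutes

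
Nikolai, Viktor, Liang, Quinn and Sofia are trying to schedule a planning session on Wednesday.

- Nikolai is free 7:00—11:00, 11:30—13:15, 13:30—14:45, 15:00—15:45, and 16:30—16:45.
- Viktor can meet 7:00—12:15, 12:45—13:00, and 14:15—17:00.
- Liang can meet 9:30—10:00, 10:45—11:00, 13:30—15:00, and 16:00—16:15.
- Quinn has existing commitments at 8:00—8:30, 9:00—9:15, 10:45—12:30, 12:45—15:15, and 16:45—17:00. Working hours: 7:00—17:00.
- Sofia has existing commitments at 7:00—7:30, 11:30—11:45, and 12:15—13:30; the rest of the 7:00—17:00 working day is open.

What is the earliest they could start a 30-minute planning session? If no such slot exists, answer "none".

09:30

Quinn free within 07:00–17:00: 07:00–08:00, 08:30–09:00, 09:15–10:45, 12:30–12:45, 15:15–16:45.
Sofia free within 07:00–17:00: 07:30–11:30, 11:45–12:15, 13:30–17:00.
Nikolai ∩ Viktor: 07:00–11:00, 11:30–12:15, 12:45–13:00, 14:15–14:45, 15:00–15:45, 16:30–16:45.
Nikolai ∩ Viktor ∩ Liang: 09:30–10:00, 10:45–11:00, 14:15–14:45.
Nikolai ∩ Viktor ∩ Liang ∩ Quinn: 09:30–10:00.
Nikolai ∩ Viktor ∩ Liang ∩ Quinn ∩ Sofia: 09:30–10:00.
Windows ≥ 30 min: 09:30–10:00.
Earliest such window starts at 09:30.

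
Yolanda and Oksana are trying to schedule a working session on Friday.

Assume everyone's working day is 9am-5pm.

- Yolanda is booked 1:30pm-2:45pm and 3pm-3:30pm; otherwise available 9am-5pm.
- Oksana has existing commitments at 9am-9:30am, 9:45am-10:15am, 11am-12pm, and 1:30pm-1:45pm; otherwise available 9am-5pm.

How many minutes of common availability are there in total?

255 minutes

Yolanda free within 09:00–17:00: 09:00–13:30, 14:45–15:00, 15:30–17:00.
Oksana free within 09:00–17:00: 09:30–09:45, 10:15–11:00, 12:00–13:30, 13:45–17:00.
Yolanda ∩ Oksana: 09:30–09:45, 10:15–11:00, 12:00–13:30, 14:45–15:00, 15:30–17:00.
Total common minutes: 15 + 45 + 90 + 15 + 90 = 255.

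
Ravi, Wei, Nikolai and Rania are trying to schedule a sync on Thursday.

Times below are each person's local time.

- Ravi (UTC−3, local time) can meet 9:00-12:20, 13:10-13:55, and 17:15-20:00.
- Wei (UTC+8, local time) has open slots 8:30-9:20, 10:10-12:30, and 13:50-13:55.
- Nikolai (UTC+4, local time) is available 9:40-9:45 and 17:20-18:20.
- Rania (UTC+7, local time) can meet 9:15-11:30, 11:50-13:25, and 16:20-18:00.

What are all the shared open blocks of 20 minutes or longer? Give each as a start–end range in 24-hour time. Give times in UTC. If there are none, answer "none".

none

Ravi → UTC: 12:00–15:20, 16:10–16:55, 20:15–23:00.
Wei → UTC: 00:30–01:20, 02:10–04:30, 05:50–05:55.
Nikolai → UTC: 05:40–05:45, 13:20–14:20.
Rania → UTC: 02:15–04:30, 04:50–06:25, 09:20–11:00.
Ravi ∩ Wei: (none).
Ravi ∩ Wei ∩ Nikolai: (none).
Ravi ∩ Wei ∩ Nikolai ∩ Rania: (none).
Windows ≥ 20 min: (none).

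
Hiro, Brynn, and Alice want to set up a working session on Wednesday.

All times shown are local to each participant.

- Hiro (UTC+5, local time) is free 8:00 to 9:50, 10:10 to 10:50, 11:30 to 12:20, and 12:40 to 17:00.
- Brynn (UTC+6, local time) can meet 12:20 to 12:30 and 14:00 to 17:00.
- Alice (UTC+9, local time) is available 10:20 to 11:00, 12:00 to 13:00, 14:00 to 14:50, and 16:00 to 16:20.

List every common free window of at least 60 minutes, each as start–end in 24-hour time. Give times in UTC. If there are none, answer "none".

Hiro → UTC: 03:00–04:50, 05:10–05:50, 06:30–07:20, 07:40–12:00.
Brynn → UTC: 06:20–06:30, 08:00–11:00.
Alice → UTC: 01:20–02:00, 03:00–04:00, 05:00–05:50, 07:00–07:20.
Hiro ∩ Brynn: 08:00–11:00.
Hiro ∩ Brynn ∩ Alice: (none).
Windows ≥ 60 min: (none).

none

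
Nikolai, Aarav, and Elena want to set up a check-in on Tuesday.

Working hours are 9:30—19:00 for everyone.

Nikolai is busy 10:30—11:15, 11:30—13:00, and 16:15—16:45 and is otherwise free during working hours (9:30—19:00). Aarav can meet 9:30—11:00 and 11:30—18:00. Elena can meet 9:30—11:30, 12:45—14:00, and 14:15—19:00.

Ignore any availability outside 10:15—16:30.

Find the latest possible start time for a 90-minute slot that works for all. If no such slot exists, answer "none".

Nikolai free within 09:30–19:00: 09:30–10:30, 11:15–11:30, 13:00–16:15, 16:45–19:00.
Nikolai ∩ Aarav: 09:30–10:30, 13:00–16:15, 16:45–18:00.
Nikolai ∩ Aarav ∩ Elena: 09:30–10:30, 13:00–14:00, 14:15–16:15, 16:45–18:00.
Restricted to 10:15–16:30: 10:15–10:30, 13:00–14:00, 14:15–16:15.
Windows ≥ 90 min: 14:15–16:15.
Latest start in the last window 14:15–16:15 is 16:15 − 90 min = 14:45.

14:45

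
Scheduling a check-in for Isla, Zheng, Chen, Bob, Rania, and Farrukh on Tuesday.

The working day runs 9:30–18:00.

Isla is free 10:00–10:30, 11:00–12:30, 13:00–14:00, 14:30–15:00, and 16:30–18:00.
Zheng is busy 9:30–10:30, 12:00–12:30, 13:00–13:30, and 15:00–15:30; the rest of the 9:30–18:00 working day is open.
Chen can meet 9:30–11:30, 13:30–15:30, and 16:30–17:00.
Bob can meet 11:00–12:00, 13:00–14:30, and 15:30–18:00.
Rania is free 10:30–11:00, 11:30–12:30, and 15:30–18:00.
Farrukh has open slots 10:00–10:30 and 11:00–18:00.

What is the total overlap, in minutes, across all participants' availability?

Zheng free within 09:30–18:00: 10:30–12:00, 12:30–13:00, 13:30–15:00, 15:30–18:00.
Isla ∩ Zheng: 11:00–12:00, 13:30–14:00, 14:30–15:00, 16:30–18:00.
Isla ∩ Zheng ∩ Chen: 11:00–11:30, 13:30–14:00, 14:30–15:00, 16:30–17:00.
Isla ∩ Zheng ∩ Chen ∩ Bob: 11:00–11:30, 13:30–14:00, 16:30–17:00.
Isla ∩ Zheng ∩ Chen ∩ Bob ∩ Rania: 16:30–17:00.
Isla ∩ Zheng ∩ Chen ∩ Bob ∩ Rania ∩ Farrukh: 16:30–17:00.
Total common minutes: 30.

30 minutes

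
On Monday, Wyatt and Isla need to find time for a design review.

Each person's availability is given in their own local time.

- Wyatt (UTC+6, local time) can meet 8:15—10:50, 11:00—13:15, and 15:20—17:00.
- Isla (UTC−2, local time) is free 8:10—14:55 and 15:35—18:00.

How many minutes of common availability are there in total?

50 minutes

Wyatt → UTC: 02:15–04:50, 05:00–07:15, 09:20–11:00.
Isla → UTC: 10:10–16:55, 17:35–20:00.
Wyatt ∩ Isla: 10:10–11:00.
Total common minutes: 50.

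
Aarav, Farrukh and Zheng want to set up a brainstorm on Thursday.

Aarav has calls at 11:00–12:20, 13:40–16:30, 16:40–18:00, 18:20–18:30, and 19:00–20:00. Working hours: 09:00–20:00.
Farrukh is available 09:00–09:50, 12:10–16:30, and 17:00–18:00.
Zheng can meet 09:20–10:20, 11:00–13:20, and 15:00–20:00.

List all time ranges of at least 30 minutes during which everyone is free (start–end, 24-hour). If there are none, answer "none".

Aarav free within 09:00–20:00: 09:00–11:00, 12:20–13:40, 16:30–16:40, 18:00–18:20, 18:30–19:00.
Aarav ∩ Farrukh: 09:00–09:50, 12:20–13:40.
Aarav ∩ Farrukh ∩ Zheng: 09:20–09:50, 12:20–13:20.
Windows ≥ 30 min: 09:20–09:50, 12:20–13:20.

09:20–09:50, 12:20–13:20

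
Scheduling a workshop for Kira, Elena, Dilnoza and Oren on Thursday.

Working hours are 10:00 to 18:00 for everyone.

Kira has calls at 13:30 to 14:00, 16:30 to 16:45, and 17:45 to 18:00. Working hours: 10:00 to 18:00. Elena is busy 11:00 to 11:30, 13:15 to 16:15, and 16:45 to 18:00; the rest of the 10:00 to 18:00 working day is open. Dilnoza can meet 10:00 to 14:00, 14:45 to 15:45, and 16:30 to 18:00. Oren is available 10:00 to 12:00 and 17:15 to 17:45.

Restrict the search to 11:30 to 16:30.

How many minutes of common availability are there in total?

Kira free within 10:00–18:00: 10:00–13:30, 14:00–16:30, 16:45–17:45.
Elena free within 10:00–18:00: 10:00–11:00, 11:30–13:15, 16:15–16:45.
Kira ∩ Elena: 10:00–11:00, 11:30–13:15, 16:15–16:30.
Kira ∩ Elena ∩ Dilnoza: 10:00–11:00, 11:30–13:15.
Kira ∩ Elena ∩ Dilnoza ∩ Oren: 10:00–11:00, 11:30–12:00.
Restricted to 11:30–16:30: 11:30–12:00.
Total common minutes: 30.

30 minutes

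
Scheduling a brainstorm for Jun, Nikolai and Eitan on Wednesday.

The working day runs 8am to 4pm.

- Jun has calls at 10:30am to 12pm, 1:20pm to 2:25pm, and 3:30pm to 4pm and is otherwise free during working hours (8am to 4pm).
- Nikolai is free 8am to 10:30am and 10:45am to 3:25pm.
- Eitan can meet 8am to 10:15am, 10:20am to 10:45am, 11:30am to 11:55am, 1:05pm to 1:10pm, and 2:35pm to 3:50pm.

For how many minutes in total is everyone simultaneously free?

Jun free within 08:00–16:00: 08:00–10:30, 12:00–13:20, 14:25–15:30.
Jun ∩ Nikolai: 08:00–10:30, 12:00–13:20, 14:25–15:25.
Jun ∩ Nikolai ∩ Eitan: 08:00–10:15, 10:20–10:30, 13:05–13:10, 14:35–15:25.
Total common minutes: 135 + 10 + 5 + 50 = 200.

200 minutes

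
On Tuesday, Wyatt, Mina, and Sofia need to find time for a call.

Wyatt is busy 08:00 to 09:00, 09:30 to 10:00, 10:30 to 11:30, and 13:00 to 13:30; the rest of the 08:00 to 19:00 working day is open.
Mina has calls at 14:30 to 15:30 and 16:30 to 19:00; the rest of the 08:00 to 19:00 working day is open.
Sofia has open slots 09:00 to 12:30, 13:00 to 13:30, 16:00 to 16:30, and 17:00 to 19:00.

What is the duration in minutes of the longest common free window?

Wyatt free within 08:00–19:00: 09:00–09:30, 10:00–10:30, 11:30–13:00, 13:30–19:00.
Mina free within 08:00–19:00: 08:00–14:30, 15:30–16:30.
Wyatt ∩ Mina: 09:00–09:30, 10:00–10:30, 11:30–13:00, 13:30–14:30, 15:30–16:30.
Wyatt ∩ Mina ∩ Sofia: 09:00–09:30, 10:00–10:30, 11:30–12:30, 16:00–16:30.
Common window lengths: 30, 30, 60, 30 min; longest is 60.

60 minutes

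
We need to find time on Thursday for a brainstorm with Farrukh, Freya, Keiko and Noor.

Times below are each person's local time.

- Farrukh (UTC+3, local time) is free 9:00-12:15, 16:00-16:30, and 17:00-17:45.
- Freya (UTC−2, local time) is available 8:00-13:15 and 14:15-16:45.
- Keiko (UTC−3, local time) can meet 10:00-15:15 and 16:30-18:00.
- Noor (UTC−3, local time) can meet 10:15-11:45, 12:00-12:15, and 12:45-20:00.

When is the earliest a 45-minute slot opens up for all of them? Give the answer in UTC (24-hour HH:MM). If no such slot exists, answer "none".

14:00

Farrukh → UTC: 06:00–09:15, 13:00–13:30, 14:00–14:45.
Freya → UTC: 10:00–15:15, 16:15–18:45.
Keiko → UTC: 13:00–18:15, 19:30–21:00.
Noor → UTC: 13:15–14:45, 15:00–15:15, 15:45–23:00.
Farrukh ∩ Freya: 13:00–13:30, 14:00–14:45.
Farrukh ∩ Freya ∩ Keiko: 13:00–13:30, 14:00–14:45.
Farrukh ∩ Freya ∩ Keiko ∩ Noor: 13:15–13:30, 14:00–14:45.
Windows ≥ 45 min: 14:00–14:45.
Earliest such window starts at 14:00.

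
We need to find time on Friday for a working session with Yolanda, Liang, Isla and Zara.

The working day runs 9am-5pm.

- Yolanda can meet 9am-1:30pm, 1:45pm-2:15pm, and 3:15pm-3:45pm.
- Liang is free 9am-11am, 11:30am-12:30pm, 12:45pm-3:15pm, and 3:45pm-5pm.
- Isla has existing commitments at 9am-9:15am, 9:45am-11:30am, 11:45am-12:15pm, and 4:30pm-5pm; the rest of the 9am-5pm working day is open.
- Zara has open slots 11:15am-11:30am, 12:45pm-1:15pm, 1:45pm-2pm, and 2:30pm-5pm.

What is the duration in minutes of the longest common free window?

30 minutes

Isla free within 09:00–17:00: 09:15–09:45, 11:30–11:45, 12:15–16:30.
Yolanda ∩ Liang: 09:00–11:00, 11:30–12:30, 12:45–13:30, 13:45–14:15.
Yolanda ∩ Liang ∩ Isla: 09:15–09:45, 11:30–11:45, 12:15–12:30, 12:45–13:30, 13:45–14:15.
Yolanda ∩ Liang ∩ Isla ∩ Zara: 12:45–13:15, 13:45–14:00.
Common window lengths: 30, 15 min; longest is 30.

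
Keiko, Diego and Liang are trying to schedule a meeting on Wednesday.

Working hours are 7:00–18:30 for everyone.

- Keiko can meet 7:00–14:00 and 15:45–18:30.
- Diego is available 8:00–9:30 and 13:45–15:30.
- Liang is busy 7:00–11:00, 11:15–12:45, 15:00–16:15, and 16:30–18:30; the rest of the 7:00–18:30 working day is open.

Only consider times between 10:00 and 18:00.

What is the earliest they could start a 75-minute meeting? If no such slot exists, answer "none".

none

Liang free within 07:00–18:30: 11:00–11:15, 12:45–15:00, 16:15–16:30.
Keiko ∩ Diego: 08:00–09:30, 13:45–14:00.
Keiko ∩ Diego ∩ Liang: 13:45–14:00.
Restricted to 10:00–18:00: 13:45–14:00.
Windows ≥ 75 min: (none).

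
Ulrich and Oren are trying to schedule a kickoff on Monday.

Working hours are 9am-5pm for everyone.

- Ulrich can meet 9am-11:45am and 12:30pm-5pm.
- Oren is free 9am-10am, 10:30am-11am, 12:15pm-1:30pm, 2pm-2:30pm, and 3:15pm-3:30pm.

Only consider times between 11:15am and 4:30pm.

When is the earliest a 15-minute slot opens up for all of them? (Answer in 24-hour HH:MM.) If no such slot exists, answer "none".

12:30

Ulrich ∩ Oren: 09:00–10:00, 10:30–11:00, 12:30–13:30, 14:00–14:30, 15:15–15:30.
Restricted to 11:15–16:30: 12:30–13:30, 14:00–14:30, 15:15–15:30.
Windows ≥ 15 min: 12:30–13:30, 14:00–14:30, 15:15–15:30.
Earliest such window starts at 12:30.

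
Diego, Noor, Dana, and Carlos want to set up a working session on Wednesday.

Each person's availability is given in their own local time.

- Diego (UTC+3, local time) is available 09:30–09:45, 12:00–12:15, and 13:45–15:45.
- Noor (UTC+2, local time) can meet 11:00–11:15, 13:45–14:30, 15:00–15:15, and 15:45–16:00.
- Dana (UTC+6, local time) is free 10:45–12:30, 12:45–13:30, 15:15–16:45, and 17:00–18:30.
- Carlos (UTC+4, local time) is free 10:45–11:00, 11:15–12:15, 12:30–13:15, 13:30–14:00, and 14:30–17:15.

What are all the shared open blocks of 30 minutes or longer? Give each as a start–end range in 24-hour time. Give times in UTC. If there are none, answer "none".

11:45–12:30

Diego → UTC: 06:30–06:45, 09:00–09:15, 10:45–12:45.
Noor → UTC: 09:00–09:15, 11:45–12:30, 13:00–13:15, 13:45–14:00.
Dana → UTC: 04:45–06:30, 06:45–07:30, 09:15–10:45, 11:00–12:30.
Carlos → UTC: 06:45–07:00, 07:15–08:15, 08:30–09:15, 09:30–10:00, 10:30–13:15.
Diego ∩ Noor: 09:00–09:15, 11:45–12:30.
Diego ∩ Noor ∩ Dana: 11:45–12:30.
Diego ∩ Noor ∩ Dana ∩ Carlos: 11:45–12:30.
Windows ≥ 30 min: 11:45–12:30.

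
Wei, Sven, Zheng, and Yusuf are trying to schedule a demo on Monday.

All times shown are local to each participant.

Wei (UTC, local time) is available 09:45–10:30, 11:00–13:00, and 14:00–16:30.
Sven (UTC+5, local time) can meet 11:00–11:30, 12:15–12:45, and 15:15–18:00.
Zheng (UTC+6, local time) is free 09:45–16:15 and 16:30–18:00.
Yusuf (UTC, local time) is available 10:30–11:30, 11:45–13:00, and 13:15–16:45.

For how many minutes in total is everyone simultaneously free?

45 minutes

Wei → UTC: 09:45–10:30, 11:00–13:00, 14:00–16:30.
Sven → UTC: 06:00–06:30, 07:15–07:45, 10:15–13:00.
Zheng → UTC: 03:45–10:15, 10:30–12:00.
Yusuf → UTC: 10:30–11:30, 11:45–13:00, 13:15–16:45.
Wei ∩ Sven: 10:15–10:30, 11:00–13:00.
Wei ∩ Sven ∩ Zheng: 11:00–12:00.
Wei ∩ Sven ∩ Zheng ∩ Yusuf: 11:00–11:30, 11:45–12:00.
Total common minutes: 30 + 15 = 45.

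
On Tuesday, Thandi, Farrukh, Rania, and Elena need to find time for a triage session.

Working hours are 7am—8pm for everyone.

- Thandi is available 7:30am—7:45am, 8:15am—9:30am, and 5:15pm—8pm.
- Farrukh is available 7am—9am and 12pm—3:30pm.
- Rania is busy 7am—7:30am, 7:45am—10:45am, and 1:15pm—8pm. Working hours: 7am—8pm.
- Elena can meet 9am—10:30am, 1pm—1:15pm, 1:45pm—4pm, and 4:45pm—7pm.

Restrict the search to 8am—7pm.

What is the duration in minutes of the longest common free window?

Rania free within 07:00–20:00: 07:30–07:45, 10:45–13:15.
Thandi ∩ Farrukh: 07:30–07:45, 08:15–09:00.
Thandi ∩ Farrukh ∩ Rania: 07:30–07:45.
Thandi ∩ Farrukh ∩ Rania ∩ Elena: (none).
Restricted to 08:00–19:00: (none).
No common window.

0 minutes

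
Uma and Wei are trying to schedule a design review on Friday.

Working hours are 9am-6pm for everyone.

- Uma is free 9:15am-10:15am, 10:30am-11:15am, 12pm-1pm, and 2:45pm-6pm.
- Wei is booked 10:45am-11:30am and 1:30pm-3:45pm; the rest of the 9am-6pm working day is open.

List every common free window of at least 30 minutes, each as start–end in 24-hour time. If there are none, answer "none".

Wei free within 09:00–18:00: 09:00–10:45, 11:30–13:30, 15:45–18:00.
Uma ∩ Wei: 09:15–10:15, 10:30–10:45, 12:00–13:00, 15:45–18:00.
Windows ≥ 30 min: 09:15–10:15, 12:00–13:00, 15:45–18:00.

09:15–10:15, 12:00–13:00, 15:45–18:00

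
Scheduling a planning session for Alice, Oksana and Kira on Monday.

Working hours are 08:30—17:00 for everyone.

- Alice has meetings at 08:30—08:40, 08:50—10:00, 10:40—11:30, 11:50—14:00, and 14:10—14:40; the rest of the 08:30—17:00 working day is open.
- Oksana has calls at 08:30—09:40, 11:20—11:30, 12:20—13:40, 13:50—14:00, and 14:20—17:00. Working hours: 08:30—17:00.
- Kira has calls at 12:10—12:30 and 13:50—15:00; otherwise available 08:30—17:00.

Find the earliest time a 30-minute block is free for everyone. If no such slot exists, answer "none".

Alice free within 08:30–17:00: 08:40–08:50, 10:00–10:40, 11:30–11:50, 14:00–14:10, 14:40–17:00.
Oksana free within 08:30–17:00: 09:40–11:20, 11:30–12:20, 13:40–13:50, 14:00–14:20.
Kira free within 08:30–17:00: 08:30–12:10, 12:30–13:50, 15:00–17:00.
Alice ∩ Oksana: 10:00–10:40, 11:30–11:50, 14:00–14:10.
Alice ∩ Oksana ∩ Kira: 10:00–10:40, 11:30–11:50.
Windows ≥ 30 min: 10:00–10:40.
Earliest such window starts at 10:00.

10:00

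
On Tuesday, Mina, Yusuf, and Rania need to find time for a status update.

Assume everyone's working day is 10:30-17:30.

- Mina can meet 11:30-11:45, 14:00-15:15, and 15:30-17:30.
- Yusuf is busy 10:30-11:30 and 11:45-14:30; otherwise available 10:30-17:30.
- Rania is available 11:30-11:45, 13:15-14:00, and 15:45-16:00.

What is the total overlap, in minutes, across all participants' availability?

30 minutes

Yusuf free within 10:30–17:30: 11:30–11:45, 14:30–17:30.
Mina ∩ Yusuf: 11:30–11:45, 14:30–15:15, 15:30–17:30.
Mina ∩ Yusuf ∩ Rania: 11:30–11:45, 15:45–16:00.
Total common minutes: 15 + 15 = 30.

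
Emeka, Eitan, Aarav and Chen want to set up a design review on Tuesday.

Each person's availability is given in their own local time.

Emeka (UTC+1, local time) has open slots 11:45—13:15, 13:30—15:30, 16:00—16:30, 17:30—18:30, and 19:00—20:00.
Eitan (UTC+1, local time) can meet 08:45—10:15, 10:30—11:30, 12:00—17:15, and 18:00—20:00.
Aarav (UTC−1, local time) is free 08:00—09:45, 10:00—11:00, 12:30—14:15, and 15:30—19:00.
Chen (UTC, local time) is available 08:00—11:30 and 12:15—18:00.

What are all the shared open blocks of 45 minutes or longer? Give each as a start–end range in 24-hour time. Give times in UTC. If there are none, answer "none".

13:30–14:30

Emeka → UTC: 10:45–12:15, 12:30–14:30, 15:00–15:30, 16:30–17:30, 18:00–19:00.
Eitan → UTC: 07:45–09:15, 09:30–10:30, 11:00–16:15, 17:00–19:00.
Aarav → UTC: 09:00–10:45, 11:00–12:00, 13:30–15:15, 16:30–20:00.
Chen → UTC: 08:00–11:30, 12:15–18:00.
Emeka ∩ Eitan: 11:00–12:15, 12:30–14:30, 15:00–15:30, 17:00–17:30, 18:00–19:00.
Emeka ∩ Eitan ∩ Aarav: 11:00–12:00, 13:30–14:30, 15:00–15:15, 17:00–17:30, 18:00–19:00.
Emeka ∩ Eitan ∩ Aarav ∩ Chen: 11:00–11:30, 13:30–14:30, 15:00–15:15, 17:00–17:30.
Windows ≥ 45 min: 13:30–14:30.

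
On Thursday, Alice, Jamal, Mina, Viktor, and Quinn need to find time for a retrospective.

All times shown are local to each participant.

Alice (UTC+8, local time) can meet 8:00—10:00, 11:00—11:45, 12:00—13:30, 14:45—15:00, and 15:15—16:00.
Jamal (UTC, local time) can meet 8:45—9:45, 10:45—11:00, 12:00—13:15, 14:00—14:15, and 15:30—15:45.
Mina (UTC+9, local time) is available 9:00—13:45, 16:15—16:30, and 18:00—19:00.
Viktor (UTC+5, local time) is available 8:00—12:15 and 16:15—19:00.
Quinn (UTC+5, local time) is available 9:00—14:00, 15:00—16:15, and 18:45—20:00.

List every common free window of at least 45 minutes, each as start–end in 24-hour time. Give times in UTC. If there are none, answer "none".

Alice → UTC: 00:00–02:00, 03:00–03:45, 04:00–05:30, 06:45–07:00, 07:15–08:00.
Jamal → UTC: 08:45–09:45, 10:45–11:00, 12:00–13:15, 14:00–14:15, 15:30–15:45.
Mina → UTC: 00:00–04:45, 07:15–07:30, 09:00–10:00.
Viktor → UTC: 03:00–07:15, 11:15–14:00.
Quinn → UTC: 04:00–09:00, 10:00–11:15, 13:45–15:00.
Alice ∩ Jamal: (none).
Alice ∩ Jamal ∩ Mina: (none).
Alice ∩ Jamal ∩ Mina ∩ Viktor: (none).
Alice ∩ Jamal ∩ Mina ∩ Viktor ∩ Quinn: (none).
Windows ≥ 45 min: (none).

none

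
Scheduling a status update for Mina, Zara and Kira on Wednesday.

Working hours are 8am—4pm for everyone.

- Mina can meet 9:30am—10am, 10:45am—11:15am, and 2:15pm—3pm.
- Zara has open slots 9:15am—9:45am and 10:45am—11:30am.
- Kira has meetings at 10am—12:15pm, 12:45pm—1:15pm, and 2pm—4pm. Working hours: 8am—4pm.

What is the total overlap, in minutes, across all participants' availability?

Kira free within 08:00–16:00: 08:00–10:00, 12:15–12:45, 13:15–14:00.
Mina ∩ Zara: 09:30–09:45, 10:45–11:15.
Mina ∩ Zara ∩ Kira: 09:30–09:45.
Total common minutes: 15.

15 minutes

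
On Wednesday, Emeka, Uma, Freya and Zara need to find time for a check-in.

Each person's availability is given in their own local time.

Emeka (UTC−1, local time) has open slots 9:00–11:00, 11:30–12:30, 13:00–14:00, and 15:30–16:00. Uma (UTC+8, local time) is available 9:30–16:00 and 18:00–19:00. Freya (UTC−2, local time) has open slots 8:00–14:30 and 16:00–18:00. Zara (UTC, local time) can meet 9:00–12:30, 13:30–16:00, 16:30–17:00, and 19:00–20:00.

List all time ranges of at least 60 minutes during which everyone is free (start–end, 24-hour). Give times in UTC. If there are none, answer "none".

Emeka → UTC: 10:00–12:00, 12:30–13:30, 14:00–15:00, 16:30–17:00.
Uma → UTC: 01:30–08:00, 10:00–11:00.
Freya → UTC: 10:00–16:30, 18:00–20:00.
Zara → UTC: 09:00–12:30, 13:30–16:00, 16:30–17:00, 19:00–20:00.
Emeka ∩ Uma: 10:00–11:00.
Emeka ∩ Uma ∩ Freya: 10:00–11:00.
Emeka ∩ Uma ∩ Freya ∩ Zara: 10:00–11:00.
Windows ≥ 60 min: 10:00–11:00.

10:00–11:00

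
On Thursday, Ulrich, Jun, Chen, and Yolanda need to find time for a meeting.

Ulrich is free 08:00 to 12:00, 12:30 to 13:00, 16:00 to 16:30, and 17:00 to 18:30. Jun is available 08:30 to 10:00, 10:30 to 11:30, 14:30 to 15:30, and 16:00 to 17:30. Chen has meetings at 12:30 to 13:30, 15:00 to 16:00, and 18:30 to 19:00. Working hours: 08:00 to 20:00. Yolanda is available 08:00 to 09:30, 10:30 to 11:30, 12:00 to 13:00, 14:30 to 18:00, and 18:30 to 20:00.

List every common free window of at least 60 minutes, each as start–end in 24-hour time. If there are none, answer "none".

Chen free within 08:00–20:00: 08:00–12:30, 13:30–15:00, 16:00–18:30, 19:00–20:00.
Ulrich ∩ Jun: 08:30–10:00, 10:30–11:30, 16:00–16:30, 17:00–17:30.
Ulrich ∩ Jun ∩ Chen: 08:30–10:00, 10:30–11:30, 16:00–16:30, 17:00–17:30.
Ulrich ∩ Jun ∩ Chen ∩ Yolanda: 08:30–09:30, 10:30–11:30, 16:00–16:30, 17:00–17:30.
Windows ≥ 60 min: 08:30–09:30, 10:30–11:30.

08:30–09:30, 10:30–11:30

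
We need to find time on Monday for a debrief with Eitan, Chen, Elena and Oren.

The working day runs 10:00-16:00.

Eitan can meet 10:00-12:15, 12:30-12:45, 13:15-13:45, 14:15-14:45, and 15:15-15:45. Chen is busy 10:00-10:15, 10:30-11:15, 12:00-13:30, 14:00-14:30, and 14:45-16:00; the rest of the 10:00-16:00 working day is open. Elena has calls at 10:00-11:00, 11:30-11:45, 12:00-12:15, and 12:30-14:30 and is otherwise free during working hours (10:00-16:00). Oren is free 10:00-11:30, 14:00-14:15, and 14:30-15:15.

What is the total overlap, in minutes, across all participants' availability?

30 minutes

Chen free within 10:00–16:00: 10:15–10:30, 11:15–12:00, 13:30–14:00, 14:30–14:45.
Elena free within 10:00–16:00: 11:00–11:30, 11:45–12:00, 12:15–12:30, 14:30–16:00.
Eitan ∩ Chen: 10:15–10:30, 11:15–12:00, 13:30–13:45, 14:30–14:45.
Eitan ∩ Chen ∩ Elena: 11:15–11:30, 11:45–12:00, 14:30–14:45.
Eitan ∩ Chen ∩ Elena ∩ Oren: 11:15–11:30, 14:30–14:45.
Total common minutes: 15 + 15 = 30.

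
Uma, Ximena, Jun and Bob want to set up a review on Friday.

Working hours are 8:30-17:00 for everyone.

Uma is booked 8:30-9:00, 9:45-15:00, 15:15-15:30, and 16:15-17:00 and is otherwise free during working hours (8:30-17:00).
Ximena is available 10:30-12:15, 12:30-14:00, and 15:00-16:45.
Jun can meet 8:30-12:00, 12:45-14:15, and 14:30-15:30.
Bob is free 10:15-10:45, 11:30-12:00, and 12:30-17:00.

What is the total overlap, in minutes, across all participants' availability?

Uma free within 08:30–17:00: 09:00–09:45, 15:00–15:15, 15:30–16:15.
Uma ∩ Ximena: 15:00–15:15, 15:30–16:15.
Uma ∩ Ximena ∩ Jun: 15:00–15:15.
Uma ∩ Ximena ∩ Jun ∩ Bob: 15:00–15:15.
Total common minutes: 15.

15 minutes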